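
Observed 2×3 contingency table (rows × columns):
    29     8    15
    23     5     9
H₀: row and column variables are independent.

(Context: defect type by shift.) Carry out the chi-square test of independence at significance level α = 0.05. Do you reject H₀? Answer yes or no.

reject H₀: no

Row totals [52, 37], col totals [52, 13, 24], n=89
χ² = (29−30.38)²/30.38 + (8−7.60)²/7.60 + (15−14.02)²/14.02 + (23−21.62)²/21.62 + (5−5.40)²/5.40 + (9−9.98)²/9.98 = 0.3669
df = 2
p-value (upper-tail) = 0.83237
At α=0.05: p ≥ α → fail to reject H₀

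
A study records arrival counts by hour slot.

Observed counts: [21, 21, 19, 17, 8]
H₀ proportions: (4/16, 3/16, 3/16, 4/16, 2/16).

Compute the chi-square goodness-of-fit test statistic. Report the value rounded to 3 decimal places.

test statistic = 3.643

n = 86; E_i = n·p_i = [21.50, 16.12, 16.12, 21.50, 10.75]
χ² = (21−21.50)²/21.50 + (21−16.12)²/16.12 + (19−16.12)²/16.12 + (17−21.50)²/21.50 + (8−10.75)²/10.75 = 3.6434
df = 4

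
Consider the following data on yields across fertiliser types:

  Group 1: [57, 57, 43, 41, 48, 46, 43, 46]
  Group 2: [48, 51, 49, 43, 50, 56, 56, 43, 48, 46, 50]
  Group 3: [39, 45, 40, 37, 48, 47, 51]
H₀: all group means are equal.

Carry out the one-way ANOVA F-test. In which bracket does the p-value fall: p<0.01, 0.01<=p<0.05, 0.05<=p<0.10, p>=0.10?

p-value bracket: p>=0.10

Group means [47.62, 49.09, 43.86], grand mean 47.231
SSB = Σnᵢ(x̄ᵢ−x̄)² = 118.974; SSW = ΣΣ(x−x̄ᵢ)² = 619.641
MSB = 118.974/2 = 59.4871; MSW = 619.641/23 = 26.9409
F = MSB/MSW = 2.2081
df = (2, 23)
p-value (upper-tail) = 0.13268
→ bracket: p>=0.10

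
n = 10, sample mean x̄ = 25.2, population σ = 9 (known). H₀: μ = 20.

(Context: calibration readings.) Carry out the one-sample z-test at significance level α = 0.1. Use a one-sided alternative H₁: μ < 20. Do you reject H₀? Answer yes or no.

SE = σ/√n = 9/√10 = 2.8460
z = (x̄−μ₀)/SE = (25.2−20)/2.8460 = 1.8271
p-value (one-sided, H₁ less) = 0.96616
At α=0.1: p ≥ α → fail to reject H₀

reject H₀: no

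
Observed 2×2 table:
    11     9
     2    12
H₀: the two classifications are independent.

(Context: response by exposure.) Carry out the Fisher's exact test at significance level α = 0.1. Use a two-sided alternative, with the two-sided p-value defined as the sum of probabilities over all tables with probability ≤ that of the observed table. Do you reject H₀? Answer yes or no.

reject H₀: yes

Margins: r₁=20, r₂=14, c₁=13, c₂=21, n=34
p_obs = C(20,11)·C(14,2)/C(34,13); sum pmf over tables with pmf ≤ p_obs
p-value (two-sided) = 0.03021
At α=0.1: p < α → reject H₀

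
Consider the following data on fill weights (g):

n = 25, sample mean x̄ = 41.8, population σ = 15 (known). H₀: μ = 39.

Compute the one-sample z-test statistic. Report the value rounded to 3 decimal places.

test statistic = 0.933

SE = σ/√n = 15/√25 = 3.0000
z = (x̄−μ₀)/SE = (41.8−39)/3.0000 = 0.9333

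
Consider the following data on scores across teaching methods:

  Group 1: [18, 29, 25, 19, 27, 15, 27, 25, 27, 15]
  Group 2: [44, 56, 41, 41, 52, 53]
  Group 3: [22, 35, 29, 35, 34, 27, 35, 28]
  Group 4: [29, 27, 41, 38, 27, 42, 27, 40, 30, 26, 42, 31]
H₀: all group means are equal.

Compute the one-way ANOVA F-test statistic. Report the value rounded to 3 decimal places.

test statistic = 22.705

Group means [22.70, 47.83, 30.62, 33.33], grand mean 32.194
SSB = Σnᵢ(x̄ᵢ−x̄)² = 2404.164; SSW = ΣΣ(x−x̄ᵢ)² = 1129.475
MSB = 2404.164/3 = 801.3880; MSW = 1129.475/32 = 35.2961
F = MSB/MSW = 22.7047
df = (3, 32)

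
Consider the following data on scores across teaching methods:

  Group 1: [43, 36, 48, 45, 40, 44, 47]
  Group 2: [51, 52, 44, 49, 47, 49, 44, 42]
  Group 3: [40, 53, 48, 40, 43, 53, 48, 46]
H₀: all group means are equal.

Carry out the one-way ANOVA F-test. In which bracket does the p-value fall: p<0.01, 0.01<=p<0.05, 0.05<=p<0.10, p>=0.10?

p-value bracket: p>=0.10

Group means [43.29, 47.25, 46.38], grand mean 45.739
SSB = Σnᵢ(x̄ᵢ−x̄)² = 63.631; SSW = ΣΣ(x−x̄ᵢ)² = 380.804
MSB = 63.631/2 = 31.8156; MSW = 380.804/20 = 19.0402
F = MSB/MSW = 1.6710
df = (2, 20)
p-value (upper-tail) = 0.21327
→ bracket: p>=0.10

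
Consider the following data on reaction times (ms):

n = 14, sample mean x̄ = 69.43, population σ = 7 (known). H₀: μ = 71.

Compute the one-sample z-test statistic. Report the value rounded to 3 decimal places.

SE = σ/√n = 7/√14 = 1.8708
z = (x̄−μ₀)/SE = (69.43−71)/1.8708 = -0.8392

test statistic = -0.839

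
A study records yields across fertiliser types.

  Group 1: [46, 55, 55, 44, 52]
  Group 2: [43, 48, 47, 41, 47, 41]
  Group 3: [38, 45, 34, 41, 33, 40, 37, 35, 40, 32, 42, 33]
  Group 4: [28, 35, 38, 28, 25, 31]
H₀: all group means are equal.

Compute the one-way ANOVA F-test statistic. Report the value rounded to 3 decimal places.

Group means [50.40, 44.50, 37.50, 30.83], grand mean 39.793
SSB = Σnᵢ(x̄ᵢ−x̄)² = 1240.225; SSW = ΣΣ(x−x̄ᵢ)² = 466.533
MSB = 1240.225/3 = 413.4084; MSW = 466.533/25 = 18.6613
F = MSB/MSW = 22.1532
df = (3, 25)

test statistic = 22.153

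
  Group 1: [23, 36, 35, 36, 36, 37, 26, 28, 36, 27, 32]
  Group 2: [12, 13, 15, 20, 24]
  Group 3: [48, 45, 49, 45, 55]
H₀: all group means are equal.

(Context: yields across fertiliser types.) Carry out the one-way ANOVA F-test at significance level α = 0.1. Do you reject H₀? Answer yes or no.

Group means [32.00, 16.80, 48.40], grand mean 32.286
SSB = Σnᵢ(x̄ᵢ−x̄)² = 2498.286; SSW = ΣΣ(x−x̄ᵢ)² = 426.000
MSB = 2498.286/2 = 1249.1429; MSW = 426.000/18 = 23.6667
F = MSB/MSW = 52.7807
df = (2, 18)
p-value (upper-tail) = 0.00000
At α=0.1: p < α → reject H₀

reject H₀: yes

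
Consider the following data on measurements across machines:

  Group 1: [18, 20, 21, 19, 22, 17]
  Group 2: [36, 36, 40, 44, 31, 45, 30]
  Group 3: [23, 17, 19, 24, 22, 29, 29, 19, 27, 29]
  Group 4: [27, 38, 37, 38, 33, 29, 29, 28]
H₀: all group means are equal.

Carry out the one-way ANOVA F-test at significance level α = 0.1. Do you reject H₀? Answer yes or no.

reject H₀: yes

Group means [19.50, 37.43, 23.80, 32.38], grand mean 28.258
SSB = Σnᵢ(x̄ᵢ−x̄)² = 1383.246; SSW = ΣΣ(x−x̄ᵢ)² = 568.689
MSB = 1383.246/3 = 461.0821; MSW = 568.689/27 = 21.0626
F = MSB/MSW = 21.8911
df = (3, 27)
p-value (upper-tail) = 0.00000
At α=0.1: p < α → reject H₀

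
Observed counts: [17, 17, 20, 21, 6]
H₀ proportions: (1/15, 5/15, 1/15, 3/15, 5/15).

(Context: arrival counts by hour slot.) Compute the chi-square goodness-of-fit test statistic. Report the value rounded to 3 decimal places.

test statistic = 85.852

n = 81; E_i = n·p_i = [5.40, 27.00, 5.40, 16.20, 27.00]
χ² = (17−5.40)²/5.40 + (17−27.00)²/27.00 + (20−5.40)²/5.40 + (21−16.20)²/16.20 + (6−27.00)²/27.00 = 85.8519
df = 4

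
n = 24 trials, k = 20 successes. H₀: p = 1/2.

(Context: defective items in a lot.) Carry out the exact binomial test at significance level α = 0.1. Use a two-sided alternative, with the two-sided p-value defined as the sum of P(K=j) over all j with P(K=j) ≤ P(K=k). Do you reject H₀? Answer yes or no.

Exact binomial: n=24, k=20, p₀=1/2=0.5000
P(X=j) = C(n,j)·p₀^j·(1−p₀)^(n−j); p = Σ P(X=j) over j with P(X=j) ≤ P(X=20)
p-value (two-sided) = 0.00154
At α=0.1: p < α → reject H₀

reject H₀: yes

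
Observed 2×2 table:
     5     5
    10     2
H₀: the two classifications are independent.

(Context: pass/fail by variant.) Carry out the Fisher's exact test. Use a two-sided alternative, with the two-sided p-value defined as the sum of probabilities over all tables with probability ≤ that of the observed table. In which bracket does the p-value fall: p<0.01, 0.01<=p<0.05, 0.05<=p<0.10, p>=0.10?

p-value bracket: p>=0.10

Margins: r₁=10, r₂=12, c₁=15, c₂=7, n=22
p_obs = C(10,5)·C(12,10)/C(22,15); sum pmf over tables with pmf ≤ p_obs
p-value (two-sided) = 0.17183
→ bracket: p>=0.10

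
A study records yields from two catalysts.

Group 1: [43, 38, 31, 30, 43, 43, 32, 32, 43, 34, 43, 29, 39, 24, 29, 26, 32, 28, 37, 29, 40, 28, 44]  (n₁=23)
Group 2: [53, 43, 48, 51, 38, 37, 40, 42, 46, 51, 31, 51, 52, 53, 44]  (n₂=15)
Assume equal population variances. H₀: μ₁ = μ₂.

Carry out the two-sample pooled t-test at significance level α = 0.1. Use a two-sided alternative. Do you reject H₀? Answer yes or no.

reject H₀: yes

x̄₁=34.652, s₁=6.499, n₁=23
x̄₂=45.333, s₂=6.768, n₂=15
s_p² = [22·6.499² + 14·6.768²]/36 = 43.6264
SE = √(s_p²·(1/23+1/15)) = 2.1921
t = (34.652−45.333)/2.1921 = -4.8726
df = 36
p-value (two-sided) = 0.00002
At α=0.1: p < α → reject H₀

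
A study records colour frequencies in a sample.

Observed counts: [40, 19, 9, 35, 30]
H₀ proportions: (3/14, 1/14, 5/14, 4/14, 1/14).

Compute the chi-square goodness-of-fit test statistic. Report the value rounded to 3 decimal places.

test statistic = 89.819

n = 133; E_i = n·p_i = [28.50, 9.50, 47.50, 38.00, 9.50]
χ² = (40−28.50)²/28.50 + (19−9.50)²/9.50 + (9−47.50)²/47.50 + (35−38.00)²/38.00 + (30−9.50)²/9.50 = 89.8193
df = 4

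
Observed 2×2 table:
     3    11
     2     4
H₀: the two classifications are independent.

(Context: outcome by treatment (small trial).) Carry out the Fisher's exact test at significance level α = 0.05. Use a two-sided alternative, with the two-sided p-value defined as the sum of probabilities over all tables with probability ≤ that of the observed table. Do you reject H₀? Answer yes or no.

Margins: r₁=14, r₂=6, c₁=5, c₂=15, n=20
p_obs = C(14,3)·C(6,2)/C(20,5); sum pmf over tables with pmf ≤ p_obs
p-value (two-sided) = 0.61262
At α=0.05: p ≥ α → fail to reject H₀

reject H₀: no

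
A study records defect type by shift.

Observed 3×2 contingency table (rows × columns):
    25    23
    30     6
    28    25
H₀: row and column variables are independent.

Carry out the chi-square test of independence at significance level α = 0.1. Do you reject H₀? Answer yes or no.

reject H₀: yes

Row totals [48, 36, 53], col totals [83, 54], n=137
χ² = (25−29.08)²/29.08 + (23−18.92)²/18.92 + (30−21.81)²/21.81 + (6−14.19)²/14.19 + (28−32.11)²/32.11 + (25−20.89)²/20.89 = 10.5889
df = 2
p-value (upper-tail) = 0.00502
At α=0.1: p < α → reject H₀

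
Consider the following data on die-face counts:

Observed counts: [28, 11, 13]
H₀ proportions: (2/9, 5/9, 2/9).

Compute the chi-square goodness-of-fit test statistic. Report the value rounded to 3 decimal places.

test statistic = 34.660

n = 52; E_i = n·p_i = [11.56, 28.89, 11.56]
χ² = (28−11.56)²/11.56 + (11−28.89)²/28.89 + (13−11.56)²/11.56 = 34.6596
df = 2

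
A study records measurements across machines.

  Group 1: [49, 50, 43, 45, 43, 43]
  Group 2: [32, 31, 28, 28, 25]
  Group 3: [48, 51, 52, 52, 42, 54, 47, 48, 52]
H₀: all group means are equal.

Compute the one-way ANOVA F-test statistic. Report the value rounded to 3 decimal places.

test statistic = 63.889

Group means [45.50, 28.80, 49.56], grand mean 43.150
SSB = Σnᵢ(x̄ᵢ−x̄)² = 1432.028; SSW = ΣΣ(x−x̄ᵢ)² = 190.522
MSB = 1432.028/2 = 716.0139; MSW = 190.522/17 = 11.2072
F = MSB/MSW = 63.8888
df = (2, 17)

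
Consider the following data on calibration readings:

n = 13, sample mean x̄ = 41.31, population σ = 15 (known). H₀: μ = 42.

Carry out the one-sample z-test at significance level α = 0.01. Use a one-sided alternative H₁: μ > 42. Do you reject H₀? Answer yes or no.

SE = σ/√n = 15/√13 = 4.1603
z = (x̄−μ₀)/SE = (41.31−42)/4.1603 = -0.1659
p-value (one-sided, H₁ greater) = 0.56586
At α=0.01: p ≥ α → fail to reject H₀

reject H₀: no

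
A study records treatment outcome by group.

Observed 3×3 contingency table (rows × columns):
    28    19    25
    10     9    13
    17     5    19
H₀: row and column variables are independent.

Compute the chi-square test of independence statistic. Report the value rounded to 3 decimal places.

test statistic = 4.276

Row totals [72, 32, 41], col totals [55, 33, 57], n=145
χ² = (28−27.31)²/27.31 + (19−16.39)²/16.39 + (25−28.30)²/28.30 + (10−12.14)²/12.14 + (9−7.28)²/7.28 + (13−12.58)²/12.58 + (17−15.55)²/15.55 + (5−9.33)²/9.33 + (19−16.12)²/16.12 = 4.2762
df = 4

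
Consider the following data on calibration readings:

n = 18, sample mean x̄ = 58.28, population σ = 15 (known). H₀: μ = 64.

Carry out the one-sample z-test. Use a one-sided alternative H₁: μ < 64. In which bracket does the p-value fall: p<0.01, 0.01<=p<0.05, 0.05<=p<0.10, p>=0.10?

SE = σ/√n = 15/√18 = 3.5355
z = (x̄−μ₀)/SE = (58.28−64)/3.5355 = -1.6179
p-value (one-sided, H₁ less) = 0.05285
→ bracket: 0.05<=p<0.10

p-value bracket: 0.05<=p<0.10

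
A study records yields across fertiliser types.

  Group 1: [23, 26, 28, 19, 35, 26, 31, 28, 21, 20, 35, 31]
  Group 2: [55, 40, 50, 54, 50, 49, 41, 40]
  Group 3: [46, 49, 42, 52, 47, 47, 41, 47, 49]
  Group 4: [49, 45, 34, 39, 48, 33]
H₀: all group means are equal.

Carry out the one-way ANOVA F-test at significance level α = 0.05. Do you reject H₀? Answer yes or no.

reject H₀: yes

Group means [26.92, 47.38, 46.67, 41.33], grand mean 39.143
SSB = Σnᵢ(x̄ᵢ−x̄)² = 2874.161; SSW = ΣΣ(x−x̄ᵢ)² = 936.125
MSB = 2874.161/3 = 958.0536; MSW = 936.125/31 = 30.1976
F = MSB/MSW = 31.7262
df = (3, 31)
p-value (upper-tail) = 0.00000
At α=0.05: p < α → reject H₀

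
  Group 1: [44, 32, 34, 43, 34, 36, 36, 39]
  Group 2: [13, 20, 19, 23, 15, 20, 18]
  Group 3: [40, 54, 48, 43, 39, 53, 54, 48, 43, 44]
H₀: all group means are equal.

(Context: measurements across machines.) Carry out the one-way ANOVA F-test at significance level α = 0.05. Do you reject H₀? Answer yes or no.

Group means [37.25, 18.29, 46.60], grand mean 35.680
SSB = Σnᵢ(x̄ᵢ−x̄)² = 3330.111; SSW = ΣΣ(x−x̄ᵢ)² = 489.329
MSB = 3330.111/2 = 1665.0557; MSW = 489.329/22 = 22.2422
F = MSB/MSW = 74.8602
df = (2, 22)
p-value (upper-tail) = 0.00000
At α=0.05: p < α → reject H₀

reject H₀: yes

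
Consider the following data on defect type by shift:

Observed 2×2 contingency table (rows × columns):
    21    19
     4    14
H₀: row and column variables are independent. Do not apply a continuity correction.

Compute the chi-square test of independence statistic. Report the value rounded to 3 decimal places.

test statistic = 4.640

Row totals [40, 18], col totals [25, 33], n=58
χ² = (21−17.24)²/17.24 + (19−22.76)²/22.76 + (4−7.76)²/7.76 + (14−10.24)²/10.24 = 4.6404
df = 1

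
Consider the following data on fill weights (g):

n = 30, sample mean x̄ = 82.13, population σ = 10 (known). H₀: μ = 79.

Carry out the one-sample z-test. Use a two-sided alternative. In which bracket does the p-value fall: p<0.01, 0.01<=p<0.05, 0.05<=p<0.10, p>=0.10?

p-value bracket: 0.05<=p<0.10

SE = σ/√n = 10/√30 = 1.8257
z = (x̄−μ₀)/SE = (82.13−79)/1.8257 = 1.7144
p-value (two-sided) = 0.08646
→ bracket: 0.05<=p<0.10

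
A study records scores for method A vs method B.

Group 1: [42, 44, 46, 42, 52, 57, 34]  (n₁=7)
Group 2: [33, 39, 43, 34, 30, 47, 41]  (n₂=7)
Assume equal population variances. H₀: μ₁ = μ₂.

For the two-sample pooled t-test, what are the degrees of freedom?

df = n₁ + n₂ − 2 = 7 + 7 − 2 = 12

degrees of freedom = 12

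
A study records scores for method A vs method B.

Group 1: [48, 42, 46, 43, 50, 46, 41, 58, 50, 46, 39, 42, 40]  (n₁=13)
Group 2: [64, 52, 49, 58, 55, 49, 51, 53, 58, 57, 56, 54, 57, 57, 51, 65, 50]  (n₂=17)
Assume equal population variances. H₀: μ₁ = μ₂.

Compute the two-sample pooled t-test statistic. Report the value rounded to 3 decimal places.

test statistic = -5.277

x̄₁=45.462, s₁=5.222, n₁=13
x̄₂=55.059, s₂=4.710, n₂=17
s_p² = [12·5.222² + 16·4.710²]/28 = 24.3633
SE = √(s_p²·(1/13+1/17)) = 1.8186
t = (45.462−55.059)/1.8186 = -5.2774
df = 28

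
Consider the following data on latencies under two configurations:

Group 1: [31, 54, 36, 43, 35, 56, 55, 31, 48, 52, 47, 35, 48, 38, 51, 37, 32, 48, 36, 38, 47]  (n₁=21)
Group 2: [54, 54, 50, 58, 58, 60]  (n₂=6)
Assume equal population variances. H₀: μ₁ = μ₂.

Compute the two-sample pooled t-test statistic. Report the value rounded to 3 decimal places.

x̄₁=42.762, s₁=8.384, n₁=21
x̄₂=55.667, s₂=3.670, n₂=6
s_p² = [20·8.384² + 5·3.670²]/25 = 58.9257
SE = √(s_p²·(1/21+1/6)) = 3.5534
t = (42.762−55.667)/3.5534 = -3.6316
df = 25

test statistic = -3.632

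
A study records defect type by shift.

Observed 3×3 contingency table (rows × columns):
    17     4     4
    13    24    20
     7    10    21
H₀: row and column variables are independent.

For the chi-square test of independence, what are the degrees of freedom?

df = (r−1)(c−1) = (3−1)·(3−1) = 4

degrees of freedom = 4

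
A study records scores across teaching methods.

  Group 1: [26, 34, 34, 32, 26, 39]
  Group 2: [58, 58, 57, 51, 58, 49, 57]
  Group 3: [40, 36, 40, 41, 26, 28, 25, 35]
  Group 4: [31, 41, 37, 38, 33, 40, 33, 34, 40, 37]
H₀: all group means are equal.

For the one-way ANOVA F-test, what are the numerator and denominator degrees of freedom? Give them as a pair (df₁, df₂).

k = 4 groups, N = 31 total
df = (k−1, N−k) = (4−1, 31−4) = (3, 27)

degrees of freedom = [3, 27]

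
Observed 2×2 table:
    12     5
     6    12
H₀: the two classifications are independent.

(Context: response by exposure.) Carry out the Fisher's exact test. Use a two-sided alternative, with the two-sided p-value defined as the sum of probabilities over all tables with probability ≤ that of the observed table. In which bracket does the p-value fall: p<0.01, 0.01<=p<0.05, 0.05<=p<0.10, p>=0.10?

p-value bracket: 0.01<=p<0.05

Margins: r₁=17, r₂=18, c₁=18, c₂=17, n=35
p_obs = C(17,12)·C(18,6)/C(35,18); sum pmf over tables with pmf ≤ p_obs
p-value (two-sided) = 0.04371
→ bracket: 0.01<=p<0.05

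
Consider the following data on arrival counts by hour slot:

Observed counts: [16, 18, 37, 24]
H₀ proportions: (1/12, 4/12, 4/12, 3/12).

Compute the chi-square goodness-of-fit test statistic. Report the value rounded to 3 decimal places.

test statistic = 15.053

n = 95; E_i = n·p_i = [7.92, 31.67, 31.67, 23.75]
χ² = (16−7.92)²/7.92 + (18−31.67)²/31.67 + (37−31.67)²/31.67 + (24−23.75)²/23.75 = 15.0526
df = 3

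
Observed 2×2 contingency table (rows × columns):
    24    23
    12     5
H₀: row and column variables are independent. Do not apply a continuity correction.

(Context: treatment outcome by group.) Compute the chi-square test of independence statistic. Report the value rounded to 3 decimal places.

test statistic = 1.934

Row totals [47, 17], col totals [36, 28], n=64
χ² = (24−26.44)²/26.44 + (23−20.56)²/20.56 + (12−9.56)²/9.56 + (5−7.44)²/7.44 = 1.9338
df = 1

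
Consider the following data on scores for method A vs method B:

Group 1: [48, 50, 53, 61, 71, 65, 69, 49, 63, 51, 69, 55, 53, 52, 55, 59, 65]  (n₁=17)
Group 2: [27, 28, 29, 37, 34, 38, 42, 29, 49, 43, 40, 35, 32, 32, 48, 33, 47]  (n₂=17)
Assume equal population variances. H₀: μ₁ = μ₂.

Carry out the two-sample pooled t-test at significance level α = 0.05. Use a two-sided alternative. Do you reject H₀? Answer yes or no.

x̄₁=58.118, s₁=7.672, n₁=17
x̄₂=36.647, s₂=7.167, n₂=17
s_p² = [16·7.672² + 16·7.167²]/32 = 55.1140
SE = √(s_p²·(1/17+1/17)) = 2.5464
t = (58.118−36.647)/2.5464 = 8.4318
df = 32
p-value (two-sided) = 0.00000
At α=0.05: p < α → reject H₀

reject H₀: yes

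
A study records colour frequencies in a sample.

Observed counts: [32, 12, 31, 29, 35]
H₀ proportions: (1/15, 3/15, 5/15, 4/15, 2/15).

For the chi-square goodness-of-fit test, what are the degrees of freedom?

degrees of freedom = 4

df = k − 1 = 5 − 1 = 4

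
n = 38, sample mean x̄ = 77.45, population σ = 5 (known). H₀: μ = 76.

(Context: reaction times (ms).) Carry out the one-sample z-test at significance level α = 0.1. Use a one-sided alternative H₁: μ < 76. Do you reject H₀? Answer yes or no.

reject H₀: no

SE = σ/√n = 5/√38 = 0.8111
z = (x̄−μ₀)/SE = (77.45−76)/0.8111 = 1.7877
p-value (one-sided, H₁ less) = 0.96309
At α=0.1: p ≥ α → fail to reject H₀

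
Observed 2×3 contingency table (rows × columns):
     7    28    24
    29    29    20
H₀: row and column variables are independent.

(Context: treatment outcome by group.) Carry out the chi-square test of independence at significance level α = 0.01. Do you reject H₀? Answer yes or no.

reject H₀: yes

Row totals [59, 78], col totals [36, 57, 44], n=137
χ² = (7−15.50)²/15.50 + (28−24.55)²/24.55 + (24−18.95)²/18.95 + (29−20.50)²/20.50 + (29−32.45)²/32.45 + (20−25.05)²/25.05 = 11.4100
df = 2
p-value (upper-tail) = 0.00333
At α=0.01: p < α → reject H₀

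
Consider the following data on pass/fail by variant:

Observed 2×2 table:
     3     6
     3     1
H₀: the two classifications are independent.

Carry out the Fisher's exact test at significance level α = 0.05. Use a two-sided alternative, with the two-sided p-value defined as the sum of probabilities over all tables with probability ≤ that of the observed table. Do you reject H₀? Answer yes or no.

Margins: r₁=9, r₂=4, c₁=6, c₂=7, n=13
p_obs = C(9,3)·C(4,3)/C(13,6); sum pmf over tables with pmf ≤ p_obs
p-value (two-sided) = 0.26573
At α=0.05: p ≥ α → fail to reject H₀

reject H₀: no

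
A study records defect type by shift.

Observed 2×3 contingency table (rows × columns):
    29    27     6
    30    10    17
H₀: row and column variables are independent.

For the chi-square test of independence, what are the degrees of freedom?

df = (r−1)(c−1) = (2−1)·(3−1) = 2

degrees of freedom = 2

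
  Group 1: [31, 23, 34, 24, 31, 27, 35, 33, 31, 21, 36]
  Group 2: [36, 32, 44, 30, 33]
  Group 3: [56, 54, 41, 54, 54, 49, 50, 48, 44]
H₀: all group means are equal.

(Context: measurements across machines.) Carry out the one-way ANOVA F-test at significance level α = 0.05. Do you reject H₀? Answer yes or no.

Group means [29.64, 35.00, 50.00], grand mean 38.040
SSB = Σnᵢ(x̄ᵢ−x̄)² = 2110.415; SSW = ΣΣ(x−x̄ᵢ)² = 588.545
MSB = 2110.415/2 = 1055.2073; MSW = 588.545/22 = 26.7521
F = MSB/MSW = 39.4440
df = (2, 22)
p-value (upper-tail) = 0.00000
At α=0.05: p < α → reject H₀

reject H₀: yes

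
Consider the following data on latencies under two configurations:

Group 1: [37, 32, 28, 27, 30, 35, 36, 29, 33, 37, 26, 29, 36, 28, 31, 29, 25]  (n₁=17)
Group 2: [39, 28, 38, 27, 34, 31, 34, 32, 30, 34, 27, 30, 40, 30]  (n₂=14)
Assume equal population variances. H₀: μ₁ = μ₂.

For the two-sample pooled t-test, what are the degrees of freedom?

df = n₁ + n₂ − 2 = 17 + 14 − 2 = 29

degrees of freedom = 29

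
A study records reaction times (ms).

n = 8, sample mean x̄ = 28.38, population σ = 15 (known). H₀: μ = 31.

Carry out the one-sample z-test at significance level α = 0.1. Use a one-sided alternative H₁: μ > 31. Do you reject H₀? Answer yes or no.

reject H₀: no

SE = σ/√n = 15/√8 = 5.3033
z = (x̄−μ₀)/SE = (28.38−31)/5.3033 = -0.4940
p-value (one-sided, H₁ greater) = 0.68936
At α=0.1: p ≥ α → fail to reject H₀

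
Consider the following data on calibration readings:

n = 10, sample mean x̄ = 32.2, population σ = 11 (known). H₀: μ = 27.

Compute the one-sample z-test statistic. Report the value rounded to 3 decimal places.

SE = σ/√n = 11/√10 = 3.4785
z = (x̄−μ₀)/SE = (32.2−27)/3.4785 = 1.4949

test statistic = 1.495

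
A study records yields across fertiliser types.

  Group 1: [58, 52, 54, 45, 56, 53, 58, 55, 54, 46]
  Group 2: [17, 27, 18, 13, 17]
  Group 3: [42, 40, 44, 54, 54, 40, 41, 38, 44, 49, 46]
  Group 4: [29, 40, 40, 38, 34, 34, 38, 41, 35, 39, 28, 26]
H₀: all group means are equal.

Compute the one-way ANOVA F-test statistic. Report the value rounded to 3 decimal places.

Group means [53.10, 18.40, 44.73, 35.17], grand mean 40.447
SSB = Σnᵢ(x̄ᵢ−x̄)² = 4567.446; SSW = ΣΣ(x−x̄ᵢ)² = 877.948
MSB = 4567.446/3 = 1522.4821; MSW = 877.948/34 = 25.8220
F = MSB/MSW = 58.9606
df = (3, 34)

test statistic = 58.961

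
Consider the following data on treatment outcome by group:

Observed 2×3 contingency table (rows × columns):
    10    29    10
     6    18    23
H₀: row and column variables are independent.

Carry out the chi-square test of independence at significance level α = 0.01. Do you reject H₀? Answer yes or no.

reject H₀: no

Row totals [49, 47], col totals [16, 47, 33], n=96
χ² = (10−8.17)²/8.17 + (29−23.99)²/23.99 + (10−16.84)²/16.84 + (6−7.83)²/7.83 + (18−23.01)²/23.01 + (23−16.16)²/16.16 = 8.6578
df = 2
p-value (upper-tail) = 0.01318
At α=0.01: p ≥ α → fail to reject H₀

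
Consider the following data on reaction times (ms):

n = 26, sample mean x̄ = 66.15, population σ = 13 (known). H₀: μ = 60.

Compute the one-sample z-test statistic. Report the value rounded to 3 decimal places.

SE = σ/√n = 13/√26 = 2.5495
z = (x̄−μ₀)/SE = (66.15−60)/2.5495 = 2.4122

test statistic = 2.412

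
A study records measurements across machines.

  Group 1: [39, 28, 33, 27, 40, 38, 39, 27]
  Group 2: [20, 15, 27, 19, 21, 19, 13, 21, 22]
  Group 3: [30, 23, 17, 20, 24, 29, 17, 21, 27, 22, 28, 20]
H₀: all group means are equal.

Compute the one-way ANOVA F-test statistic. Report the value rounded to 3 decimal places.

test statistic = 20.463

Group means [33.88, 19.67, 23.17], grand mean 25.034
SSB = Σnᵢ(x̄ᵢ−x̄)² = 926.424; SSW = ΣΣ(x−x̄ᵢ)² = 588.542
MSB = 926.424/2 = 463.2119; MSW = 588.542/26 = 22.6362
F = MSB/MSW = 20.4633
df = (2, 26)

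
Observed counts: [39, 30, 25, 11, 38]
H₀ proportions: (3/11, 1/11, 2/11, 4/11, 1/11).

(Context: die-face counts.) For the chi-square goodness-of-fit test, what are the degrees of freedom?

df = k − 1 = 5 − 1 = 4

degrees of freedom = 4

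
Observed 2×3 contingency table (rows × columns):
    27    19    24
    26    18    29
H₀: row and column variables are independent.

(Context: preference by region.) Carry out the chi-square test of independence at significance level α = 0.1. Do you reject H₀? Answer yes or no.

Row totals [70, 73], col totals [53, 37, 53], n=143
χ² = (27−25.94)²/25.94 + (19−18.11)²/18.11 + (24−25.94)²/25.94 + (26−27.06)²/27.06 + (18−18.89)²/18.89 + (29−27.06)²/27.06 = 0.4549
df = 2
p-value (upper-tail) = 0.79658
At α=0.1: p ≥ α → fail to reject H₀

reject H₀: no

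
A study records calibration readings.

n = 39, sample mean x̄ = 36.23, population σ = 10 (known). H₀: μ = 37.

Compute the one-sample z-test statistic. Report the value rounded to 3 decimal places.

SE = σ/√n = 10/√39 = 1.6013
z = (x̄−μ₀)/SE = (36.23−37)/1.6013 = -0.4809

test statistic = -0.481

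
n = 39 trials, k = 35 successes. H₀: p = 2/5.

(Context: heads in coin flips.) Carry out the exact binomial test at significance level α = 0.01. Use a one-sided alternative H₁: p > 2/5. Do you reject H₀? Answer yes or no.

reject H₀: yes

Exact binomial: n=39, k=35, p₀=2/5=0.4000
P(X≥35) from Σ C(n,i)·p₀^i·(1−p₀)^(n−i)
p-value (one-sided, H₁ greater) = 0.00000
At α=0.01: p < α → reject H₀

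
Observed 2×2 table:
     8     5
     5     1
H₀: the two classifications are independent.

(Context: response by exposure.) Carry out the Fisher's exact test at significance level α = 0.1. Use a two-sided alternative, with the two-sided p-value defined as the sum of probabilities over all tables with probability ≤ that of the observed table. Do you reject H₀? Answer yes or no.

reject H₀: no

Margins: r₁=13, r₂=6, c₁=13, c₂=6, n=19
p_obs = C(13,8)·C(6,5)/C(19,13); sum pmf over tables with pmf ≤ p_obs
p-value (two-sided) = 0.60471
At α=0.1: p ≥ α → fail to reject H₀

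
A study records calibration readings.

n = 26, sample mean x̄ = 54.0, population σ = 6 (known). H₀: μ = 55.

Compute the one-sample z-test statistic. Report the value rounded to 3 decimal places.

SE = σ/√n = 6/√26 = 1.1767
z = (x̄−μ₀)/SE = (54.0−55)/1.1767 = -0.8498

test statistic = -0.850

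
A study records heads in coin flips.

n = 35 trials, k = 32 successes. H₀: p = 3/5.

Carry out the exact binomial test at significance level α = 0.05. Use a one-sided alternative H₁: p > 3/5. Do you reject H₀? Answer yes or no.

reject H₀: yes

Exact binomial: n=35, k=32, p₀=3/5=0.6000
P(X≥32) from Σ C(n,i)·p₀^i·(1−p₀)^(n−i)
p-value (one-sided, H₁ greater) = 0.00004
At α=0.05: p < α → reject H₀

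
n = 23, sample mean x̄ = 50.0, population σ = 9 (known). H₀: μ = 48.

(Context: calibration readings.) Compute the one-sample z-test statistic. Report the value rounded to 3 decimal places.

test statistic = 1.066

SE = σ/√n = 9/√23 = 1.8766
z = (x̄−μ₀)/SE = (50.0−48)/1.8766 = 1.0657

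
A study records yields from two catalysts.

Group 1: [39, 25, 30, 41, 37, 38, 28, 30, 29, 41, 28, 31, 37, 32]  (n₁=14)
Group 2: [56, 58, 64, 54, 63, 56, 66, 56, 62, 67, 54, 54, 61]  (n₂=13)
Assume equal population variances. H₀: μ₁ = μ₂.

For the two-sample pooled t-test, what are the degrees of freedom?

df = n₁ + n₂ − 2 = 14 + 13 − 2 = 25

degrees of freedom = 25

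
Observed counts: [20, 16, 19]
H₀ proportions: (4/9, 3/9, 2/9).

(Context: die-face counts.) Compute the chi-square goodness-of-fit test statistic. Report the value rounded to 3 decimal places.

test statistic = 4.864

n = 55; E_i = n·p_i = [24.44, 18.33, 12.22]
χ² = (20−24.44)²/24.44 + (16−18.33)²/18.33 + (19−12.22)²/12.22 = 4.8636
df = 2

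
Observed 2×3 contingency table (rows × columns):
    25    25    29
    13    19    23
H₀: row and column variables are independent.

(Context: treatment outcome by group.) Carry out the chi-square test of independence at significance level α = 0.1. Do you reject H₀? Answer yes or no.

Row totals [79, 55], col totals [38, 44, 52], n=134
χ² = (25−22.40)²/22.40 + (25−25.94)²/25.94 + (29−30.66)²/30.66 + (13−15.60)²/15.60 + (19−18.06)²/18.06 + (23−21.34)²/21.34 = 1.0346
df = 2
p-value (upper-tail) = 0.59611
At α=0.1: p ≥ α → fail to reject H₀

reject H₀: no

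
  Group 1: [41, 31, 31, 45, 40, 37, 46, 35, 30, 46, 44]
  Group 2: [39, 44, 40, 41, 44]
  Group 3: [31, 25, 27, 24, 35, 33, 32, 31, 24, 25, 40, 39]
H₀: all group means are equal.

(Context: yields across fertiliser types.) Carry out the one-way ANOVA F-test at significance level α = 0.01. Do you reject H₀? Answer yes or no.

reject H₀: yes

Group means [38.73, 41.60, 30.50], grand mean 35.714
SSB = Σnᵢ(x̄ᵢ−x̄)² = 599.332; SSW = ΣΣ(x−x̄ᵢ)² = 762.382
MSB = 599.332/2 = 299.6662; MSW = 762.382/25 = 30.4953
F = MSB/MSW = 9.8266
df = (2, 25)
p-value (upper-tail) = 0.00071
At α=0.01: p < α → reject H₀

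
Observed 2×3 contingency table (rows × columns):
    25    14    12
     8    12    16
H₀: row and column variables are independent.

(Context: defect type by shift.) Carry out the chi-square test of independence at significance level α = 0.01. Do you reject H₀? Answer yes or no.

Row totals [51, 36], col totals [33, 26, 28], n=87
χ² = (25−19.34)²/19.34 + (14−15.24)²/15.24 + (12−16.41)²/16.41 + (8−13.66)²/13.66 + (12−10.76)²/10.76 + (16−11.59)²/11.59 = 7.1079
df = 2
p-value (upper-tail) = 0.02861
At α=0.01: p ≥ α → fail to reject H₀

reject H₀: no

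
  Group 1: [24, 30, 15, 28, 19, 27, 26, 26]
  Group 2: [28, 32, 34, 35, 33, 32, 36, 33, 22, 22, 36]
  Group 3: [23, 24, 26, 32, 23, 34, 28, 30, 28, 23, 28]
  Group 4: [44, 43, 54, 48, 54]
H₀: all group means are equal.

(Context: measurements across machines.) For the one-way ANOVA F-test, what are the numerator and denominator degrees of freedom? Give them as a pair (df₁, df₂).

degrees of freedom = [3, 31]

k = 4 groups, N = 35 total
df = (k−1, N−k) = (4−1, 35−4) = (3, 31)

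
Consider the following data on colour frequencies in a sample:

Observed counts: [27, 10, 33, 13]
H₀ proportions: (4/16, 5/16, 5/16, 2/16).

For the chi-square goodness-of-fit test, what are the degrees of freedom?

df = k − 1 = 4 − 1 = 3

degrees of freedom = 3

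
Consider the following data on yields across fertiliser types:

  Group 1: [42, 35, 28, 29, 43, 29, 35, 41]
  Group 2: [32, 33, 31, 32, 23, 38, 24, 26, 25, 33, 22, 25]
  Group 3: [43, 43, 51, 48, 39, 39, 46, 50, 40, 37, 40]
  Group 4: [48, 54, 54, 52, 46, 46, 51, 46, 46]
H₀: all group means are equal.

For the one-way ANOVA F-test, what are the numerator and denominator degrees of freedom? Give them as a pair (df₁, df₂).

k = 4 groups, N = 40 total
df = (k−1, N−k) = (4−1, 40−4) = (3, 36)

degrees of freedom = [3, 36]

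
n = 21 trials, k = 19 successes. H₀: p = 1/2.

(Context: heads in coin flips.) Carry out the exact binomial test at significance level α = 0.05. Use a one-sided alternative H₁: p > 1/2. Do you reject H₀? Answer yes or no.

Exact binomial: n=21, k=19, p₀=1/2=0.5000
P(X≥19) from Σ C(n,i)·p₀^i·(1−p₀)^(n−i)
p-value (one-sided, H₁ greater) = 0.00011
At α=0.05: p < α → reject H₀

reject H₀: yes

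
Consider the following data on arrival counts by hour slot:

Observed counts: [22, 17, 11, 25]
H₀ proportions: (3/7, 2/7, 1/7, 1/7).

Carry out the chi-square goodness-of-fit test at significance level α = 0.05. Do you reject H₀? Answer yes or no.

n = 75; E_i = n·p_i = [32.14, 21.43, 10.71, 10.71]
χ² = (22−32.14)²/32.14 + (17−21.43)²/21.43 + (11−10.71)²/10.71 + (25−10.71)²/10.71 = 23.1711
df = 3
p-value (upper-tail) = 0.00004
At α=0.05: p < α → reject H₀

reject H₀: yes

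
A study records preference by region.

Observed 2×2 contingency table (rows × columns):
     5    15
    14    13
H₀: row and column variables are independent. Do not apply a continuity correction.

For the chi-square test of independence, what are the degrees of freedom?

degrees of freedom = 1

df = (r−1)(c−1) = (2−1)·(2−1) = 1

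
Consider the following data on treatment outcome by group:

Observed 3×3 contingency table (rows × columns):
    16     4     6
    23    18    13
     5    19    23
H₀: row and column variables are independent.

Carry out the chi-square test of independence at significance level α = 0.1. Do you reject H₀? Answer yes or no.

Row totals [26, 54, 47], col totals [44, 41, 42], n=127
χ² = (16−9.01)²/9.01 + (4−8.39)²/8.39 + (6−8.60)²/8.60 + (23−18.71)²/18.71 + (18−17.43)²/17.43 + (13−17.86)²/17.86 + (5−16.28)²/16.28 + (19−15.17)²/15.17 + (23−15.54)²/15.54 = 23.1982
df = 4
p-value (upper-tail) = 0.00012
At α=0.1: p < α → reject H₀

reject H₀: yes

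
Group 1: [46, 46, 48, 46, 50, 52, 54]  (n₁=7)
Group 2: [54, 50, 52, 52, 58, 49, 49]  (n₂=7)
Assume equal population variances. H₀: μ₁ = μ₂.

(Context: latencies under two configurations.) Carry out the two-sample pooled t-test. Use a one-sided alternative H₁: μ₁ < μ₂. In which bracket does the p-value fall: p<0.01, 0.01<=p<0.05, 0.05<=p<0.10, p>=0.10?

p-value bracket: 0.01<=p<0.05

x̄₁=48.857, s₁=3.237, n₁=7
x̄₂=52.000, s₂=3.215, n₂=7
s_p² = [6·3.237² + 6·3.215²]/12 = 10.4048
SE = √(s_p²·(1/7+1/7)) = 1.7242
t = (48.857−52.000)/1.7242 = -1.8228
df = 12
p-value (one-sided, H₁ less) = 0.04666
→ bracket: 0.01<=p<0.05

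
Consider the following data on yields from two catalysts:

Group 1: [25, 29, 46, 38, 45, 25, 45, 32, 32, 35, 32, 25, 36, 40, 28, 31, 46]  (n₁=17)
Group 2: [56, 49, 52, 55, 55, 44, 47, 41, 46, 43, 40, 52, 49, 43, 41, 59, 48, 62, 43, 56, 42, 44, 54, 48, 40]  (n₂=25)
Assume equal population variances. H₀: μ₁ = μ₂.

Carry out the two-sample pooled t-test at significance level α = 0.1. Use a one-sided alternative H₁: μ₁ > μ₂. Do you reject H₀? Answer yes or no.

x̄₁=34.706, s₁=7.515, n₁=17
x̄₂=48.360, s₂=6.402, n₂=25
s_p² = [16·7.515² + 24·6.402²]/40 = 47.1822
SE = √(s_p²·(1/17+1/25)) = 2.1593
t = (34.706−48.360)/2.1593 = -6.3233
df = 40
p-value (one-sided, H₁ greater) = 1.00000
At α=0.1: p ≥ α → fail to reject H₀

reject H₀: no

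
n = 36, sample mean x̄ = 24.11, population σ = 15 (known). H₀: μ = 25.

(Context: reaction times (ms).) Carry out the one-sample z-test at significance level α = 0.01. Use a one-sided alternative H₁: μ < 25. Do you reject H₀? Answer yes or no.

reject H₀: no

SE = σ/√n = 15/√36 = 2.5000
z = (x̄−μ₀)/SE = (24.11−25)/2.5000 = -0.3560
p-value (one-sided, H₁ less) = 0.36092
At α=0.01: p ≥ α → fail to reject H₀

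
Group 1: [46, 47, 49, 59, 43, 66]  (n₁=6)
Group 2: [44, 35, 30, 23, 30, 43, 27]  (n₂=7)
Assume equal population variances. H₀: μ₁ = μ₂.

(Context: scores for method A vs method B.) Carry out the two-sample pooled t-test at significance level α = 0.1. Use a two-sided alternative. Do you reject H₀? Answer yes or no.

reject H₀: yes

x̄₁=51.667, s₁=8.892, n₁=6
x̄₂=33.143, s₂=7.946, n₂=7
s_p² = [5·8.892² + 6·7.946²]/11 = 70.3810
SE = √(s_p²·(1/6+1/7)) = 4.6674
t = (51.667−33.143)/4.6674 = 3.9688
df = 11
p-value (two-sided) = 0.00220
At α=0.1: p < α → reject H₀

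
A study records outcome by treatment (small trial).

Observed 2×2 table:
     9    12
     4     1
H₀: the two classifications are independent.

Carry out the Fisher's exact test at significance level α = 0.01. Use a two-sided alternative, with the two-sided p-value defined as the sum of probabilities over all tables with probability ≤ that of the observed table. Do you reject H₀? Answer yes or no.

Margins: r₁=21, r₂=5, c₁=13, c₂=13, n=26
p_obs = C(21,9)·C(5,4)/C(26,13); sum pmf over tables with pmf ≤ p_obs
p-value (two-sided) = 0.32174
At α=0.01: p ≥ α → fail to reject H₀

reject H₀: no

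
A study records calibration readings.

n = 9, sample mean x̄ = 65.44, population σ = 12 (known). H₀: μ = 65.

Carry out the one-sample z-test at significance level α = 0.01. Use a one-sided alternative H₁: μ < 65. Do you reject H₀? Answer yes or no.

reject H₀: no

SE = σ/√n = 12/√9 = 4.0000
z = (x̄−μ₀)/SE = (65.44−65)/4.0000 = 0.1100
p-value (one-sided, H₁ less) = 0.54380
At α=0.01: p ≥ α → fail to reject H₀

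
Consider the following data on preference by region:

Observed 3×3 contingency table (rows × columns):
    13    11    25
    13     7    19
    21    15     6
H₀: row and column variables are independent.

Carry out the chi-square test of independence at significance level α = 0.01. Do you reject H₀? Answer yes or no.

reject H₀: yes

Row totals [49, 39, 42], col totals [47, 33, 50], n=130
χ² = (13−17.72)²/17.72 + (11−12.44)²/12.44 + (25−18.85)²/18.85 + (13−14.10)²/14.10 + (7−9.90)²/9.90 + (19−15.00)²/15.00 + (21−15.18)²/15.18 + (15−10.66)²/10.66 + (6−16.15)²/16.15 = 15.8079
df = 4
p-value (upper-tail) = 0.00329
At α=0.01: p < α → reject H₀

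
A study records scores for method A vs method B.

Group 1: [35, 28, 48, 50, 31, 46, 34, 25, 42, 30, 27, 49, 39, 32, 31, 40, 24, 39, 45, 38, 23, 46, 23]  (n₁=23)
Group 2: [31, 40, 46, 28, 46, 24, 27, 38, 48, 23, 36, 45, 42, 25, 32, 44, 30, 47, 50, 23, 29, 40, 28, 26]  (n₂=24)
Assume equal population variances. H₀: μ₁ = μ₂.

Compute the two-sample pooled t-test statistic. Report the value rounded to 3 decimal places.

x̄₁=35.870, s₁=8.838, n₁=23
x̄₂=35.333, s₂=9.102, n₂=24
s_p² = [22·8.838² + 23·9.102²]/45 = 80.5320
SE = √(s_p²·(1/23+1/24)) = 2.6186
t = (35.870−35.333)/2.6186 = 0.2048
df = 45

test statistic = 0.205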